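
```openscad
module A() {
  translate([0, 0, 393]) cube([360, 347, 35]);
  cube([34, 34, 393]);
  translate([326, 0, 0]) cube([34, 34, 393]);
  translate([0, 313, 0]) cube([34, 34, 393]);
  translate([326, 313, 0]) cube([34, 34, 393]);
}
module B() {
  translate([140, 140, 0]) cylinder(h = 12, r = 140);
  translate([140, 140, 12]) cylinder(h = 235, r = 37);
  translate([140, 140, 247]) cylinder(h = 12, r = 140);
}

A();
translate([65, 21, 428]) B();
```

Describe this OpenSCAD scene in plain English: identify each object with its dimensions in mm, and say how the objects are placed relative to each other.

A is a four-legged stool. The seat is a 360×347×35 mm slab whose top surface is at z = 428 mm; four square legs, each 34×34 mm in cross-section, run from the floor (z = 0) to the underside of the seat, each flush with a corner of the seat.

B is a spool: two coaxial disc flanges of radius 140 mm and thickness 12 mm, joined by a core cylinder of radius 37 mm and height 235 mm. The lower flange rests on z = 0 and the three cylinders share a vertical axis.

The spool is on top of the stool.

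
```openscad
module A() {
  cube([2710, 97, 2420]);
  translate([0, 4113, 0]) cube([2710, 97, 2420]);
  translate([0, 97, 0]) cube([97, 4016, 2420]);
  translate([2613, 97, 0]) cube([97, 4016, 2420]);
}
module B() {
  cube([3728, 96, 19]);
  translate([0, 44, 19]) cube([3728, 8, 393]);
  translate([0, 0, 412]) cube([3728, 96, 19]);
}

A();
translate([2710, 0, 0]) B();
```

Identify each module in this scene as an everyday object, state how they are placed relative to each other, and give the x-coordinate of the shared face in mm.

The house frame's +x face and the I-beam's −x face are both at x = 2710 mm.

A is a house frame. B is an I-beam. The I-beam is against the house frame's +x side, with their −y faces flush. The x-coordinate of the shared face is 2710 mm.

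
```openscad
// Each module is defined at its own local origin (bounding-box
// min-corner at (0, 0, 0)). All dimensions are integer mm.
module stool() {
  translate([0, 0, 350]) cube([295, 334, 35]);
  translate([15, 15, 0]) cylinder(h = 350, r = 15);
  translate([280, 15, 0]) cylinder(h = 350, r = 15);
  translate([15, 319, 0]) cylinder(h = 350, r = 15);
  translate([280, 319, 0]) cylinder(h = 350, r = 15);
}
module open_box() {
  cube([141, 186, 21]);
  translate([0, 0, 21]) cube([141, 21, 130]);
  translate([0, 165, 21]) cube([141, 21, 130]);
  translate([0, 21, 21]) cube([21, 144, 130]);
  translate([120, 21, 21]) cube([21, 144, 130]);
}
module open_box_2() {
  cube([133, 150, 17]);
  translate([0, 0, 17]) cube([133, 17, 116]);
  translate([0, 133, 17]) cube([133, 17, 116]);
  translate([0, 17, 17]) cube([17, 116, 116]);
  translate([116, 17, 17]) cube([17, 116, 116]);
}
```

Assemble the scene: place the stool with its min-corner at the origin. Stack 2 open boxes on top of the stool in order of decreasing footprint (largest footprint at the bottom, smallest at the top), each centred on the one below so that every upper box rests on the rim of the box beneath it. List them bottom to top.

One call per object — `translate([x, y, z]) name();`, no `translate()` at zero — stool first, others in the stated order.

stool();
translate([77, 74, 385]) open_box();
translate([81, 92, 536]) open_box_2();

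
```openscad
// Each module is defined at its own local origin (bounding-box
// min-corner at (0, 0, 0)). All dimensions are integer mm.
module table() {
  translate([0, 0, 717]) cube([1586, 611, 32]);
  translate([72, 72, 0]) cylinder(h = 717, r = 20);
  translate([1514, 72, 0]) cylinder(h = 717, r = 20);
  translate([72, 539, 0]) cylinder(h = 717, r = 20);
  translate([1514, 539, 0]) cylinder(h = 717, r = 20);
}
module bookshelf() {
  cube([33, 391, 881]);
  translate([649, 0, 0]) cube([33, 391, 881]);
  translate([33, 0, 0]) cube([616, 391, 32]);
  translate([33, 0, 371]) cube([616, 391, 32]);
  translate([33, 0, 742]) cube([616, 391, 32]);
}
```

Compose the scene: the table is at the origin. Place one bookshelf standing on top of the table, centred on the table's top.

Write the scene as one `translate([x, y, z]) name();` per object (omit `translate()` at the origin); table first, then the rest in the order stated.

table();
translate([452, 110, 749]) bookshelf();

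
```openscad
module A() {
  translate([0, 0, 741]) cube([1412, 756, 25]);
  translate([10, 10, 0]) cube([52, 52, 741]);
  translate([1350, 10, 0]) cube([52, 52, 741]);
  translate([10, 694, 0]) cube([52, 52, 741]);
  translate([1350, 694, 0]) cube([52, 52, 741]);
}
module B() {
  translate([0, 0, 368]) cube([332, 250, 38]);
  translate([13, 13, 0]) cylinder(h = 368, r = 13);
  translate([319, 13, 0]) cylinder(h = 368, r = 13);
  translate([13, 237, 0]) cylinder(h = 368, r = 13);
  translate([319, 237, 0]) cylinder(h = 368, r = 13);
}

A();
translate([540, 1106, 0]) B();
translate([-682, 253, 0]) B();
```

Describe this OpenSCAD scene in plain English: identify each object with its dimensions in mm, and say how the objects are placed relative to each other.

A is a rectangular dining table. The top is 1412×756×25 mm with its upper surface at z = 766 mm. It stands on four 52×52 mm square legs, each inset 10 mm from the nearest pair of top edges, running from the floor to the underside of the top.

B is a four-legged stool. The seat is 332×250 mm, 38 mm thick, top at z = 406 mm. It stands on four round legs, each 26 mm in diameter, from z = 0 to the seat underside, each leg's axis is inset half a diameter from the nearest pair of seat edges (so the leg's bounding box is flush with the corner).

Two stools sit around the table at the +y, −x sides.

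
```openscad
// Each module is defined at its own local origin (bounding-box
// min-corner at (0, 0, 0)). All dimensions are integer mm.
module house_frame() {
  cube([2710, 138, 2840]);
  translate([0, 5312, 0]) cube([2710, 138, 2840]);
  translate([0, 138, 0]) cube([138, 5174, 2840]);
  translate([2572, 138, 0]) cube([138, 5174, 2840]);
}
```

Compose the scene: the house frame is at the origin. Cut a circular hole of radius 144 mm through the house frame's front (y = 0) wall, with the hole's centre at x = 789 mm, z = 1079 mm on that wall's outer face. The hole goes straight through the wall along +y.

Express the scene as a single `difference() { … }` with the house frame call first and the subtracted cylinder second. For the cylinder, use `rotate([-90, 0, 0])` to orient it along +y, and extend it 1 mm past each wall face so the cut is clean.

difference() {
  house_frame();
  translate([789, -1, 1079]) rotate([-90, 0, 0]) cylinder(h = 140, r = 144);
}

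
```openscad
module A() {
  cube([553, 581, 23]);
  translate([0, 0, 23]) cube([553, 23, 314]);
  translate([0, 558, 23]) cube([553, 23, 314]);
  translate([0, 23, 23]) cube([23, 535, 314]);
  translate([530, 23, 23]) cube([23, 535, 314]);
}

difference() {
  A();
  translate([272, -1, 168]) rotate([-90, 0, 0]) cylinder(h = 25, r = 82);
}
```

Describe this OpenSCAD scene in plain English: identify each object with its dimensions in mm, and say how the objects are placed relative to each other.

A is an open-topped rectangular box: outside dimensions 553×581×337 mm, with a uniform wall and base thickness of 23 mm. The base is a full 553×581 slab on the floor; four walls sit on top of the base. The front and back walls (the −y and +y sides) span the full width; the two side walls fit between them.

The open box has a circular hole of radius 82 mm through its front wall, centred at (x = 272, z = 168).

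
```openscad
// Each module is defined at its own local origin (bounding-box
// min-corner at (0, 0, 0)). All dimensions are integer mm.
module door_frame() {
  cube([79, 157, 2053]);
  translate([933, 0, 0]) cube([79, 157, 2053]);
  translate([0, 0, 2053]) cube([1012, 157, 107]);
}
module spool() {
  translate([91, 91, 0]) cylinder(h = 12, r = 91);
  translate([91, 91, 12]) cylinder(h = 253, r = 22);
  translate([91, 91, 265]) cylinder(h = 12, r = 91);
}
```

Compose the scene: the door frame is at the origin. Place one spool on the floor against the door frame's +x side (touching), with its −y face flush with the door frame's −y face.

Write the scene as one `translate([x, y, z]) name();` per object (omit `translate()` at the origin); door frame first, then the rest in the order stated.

door_frame();
translate([1012, 0, 0]) spool();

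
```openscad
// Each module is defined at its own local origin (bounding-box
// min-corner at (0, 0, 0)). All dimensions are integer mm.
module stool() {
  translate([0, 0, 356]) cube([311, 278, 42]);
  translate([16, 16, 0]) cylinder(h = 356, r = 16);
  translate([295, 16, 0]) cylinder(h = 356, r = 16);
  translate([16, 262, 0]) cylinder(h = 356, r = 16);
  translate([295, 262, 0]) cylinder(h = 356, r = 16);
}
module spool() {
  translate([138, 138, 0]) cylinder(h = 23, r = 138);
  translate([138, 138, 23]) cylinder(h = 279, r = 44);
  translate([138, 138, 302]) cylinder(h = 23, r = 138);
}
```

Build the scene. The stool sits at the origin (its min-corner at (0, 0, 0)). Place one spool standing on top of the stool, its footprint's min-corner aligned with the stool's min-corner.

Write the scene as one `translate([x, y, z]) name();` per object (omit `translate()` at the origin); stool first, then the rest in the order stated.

stool();
translate([0, 0, 398]) spool();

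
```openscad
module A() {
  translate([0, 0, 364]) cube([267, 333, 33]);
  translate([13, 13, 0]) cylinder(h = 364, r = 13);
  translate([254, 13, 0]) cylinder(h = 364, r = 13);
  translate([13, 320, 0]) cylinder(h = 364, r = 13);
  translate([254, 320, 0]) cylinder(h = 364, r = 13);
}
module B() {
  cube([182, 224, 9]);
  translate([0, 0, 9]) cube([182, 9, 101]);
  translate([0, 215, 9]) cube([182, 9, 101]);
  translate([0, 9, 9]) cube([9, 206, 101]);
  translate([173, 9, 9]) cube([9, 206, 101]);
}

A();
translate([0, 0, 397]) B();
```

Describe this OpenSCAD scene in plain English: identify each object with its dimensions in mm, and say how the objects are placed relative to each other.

A is a four-legged stool. The seat is 267×333 mm, 33 mm thick, top at z = 397 mm. It stands on four round legs, each 26 mm in diameter, from z = 0 to the seat underside, each leg's axis is inset half a diameter from the nearest pair of seat edges (so the leg's bounding box is flush with the corner).

B is an open storage box with external size 182×224×110 mm and wall thickness 9 mm (the base is also 9 mm thick). The base covers the whole footprint; the four walls stand on the base, with the y-facing walls full-width and the x-facing walls fitting between their inner faces.

The open box is on top of the stool.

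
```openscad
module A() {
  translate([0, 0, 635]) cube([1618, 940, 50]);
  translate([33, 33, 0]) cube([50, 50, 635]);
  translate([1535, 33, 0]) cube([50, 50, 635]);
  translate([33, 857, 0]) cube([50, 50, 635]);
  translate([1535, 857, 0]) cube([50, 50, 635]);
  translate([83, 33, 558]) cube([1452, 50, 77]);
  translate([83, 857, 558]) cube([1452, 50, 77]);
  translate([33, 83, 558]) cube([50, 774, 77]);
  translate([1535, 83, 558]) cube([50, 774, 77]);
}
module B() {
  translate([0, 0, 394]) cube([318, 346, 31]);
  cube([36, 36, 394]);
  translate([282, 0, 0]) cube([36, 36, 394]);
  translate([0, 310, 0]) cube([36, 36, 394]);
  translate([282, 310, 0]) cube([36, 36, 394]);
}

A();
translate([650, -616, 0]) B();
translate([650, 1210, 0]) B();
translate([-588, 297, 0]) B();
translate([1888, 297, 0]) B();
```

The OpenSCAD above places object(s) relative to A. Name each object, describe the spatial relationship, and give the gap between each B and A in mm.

Each stool's nearest face is 270 mm from the table's bounding box.

A is a table. B is a stool. Four stools sit around the table at the −y, +y, −x, +x sides. The gap between each stool and the table is 270 mm.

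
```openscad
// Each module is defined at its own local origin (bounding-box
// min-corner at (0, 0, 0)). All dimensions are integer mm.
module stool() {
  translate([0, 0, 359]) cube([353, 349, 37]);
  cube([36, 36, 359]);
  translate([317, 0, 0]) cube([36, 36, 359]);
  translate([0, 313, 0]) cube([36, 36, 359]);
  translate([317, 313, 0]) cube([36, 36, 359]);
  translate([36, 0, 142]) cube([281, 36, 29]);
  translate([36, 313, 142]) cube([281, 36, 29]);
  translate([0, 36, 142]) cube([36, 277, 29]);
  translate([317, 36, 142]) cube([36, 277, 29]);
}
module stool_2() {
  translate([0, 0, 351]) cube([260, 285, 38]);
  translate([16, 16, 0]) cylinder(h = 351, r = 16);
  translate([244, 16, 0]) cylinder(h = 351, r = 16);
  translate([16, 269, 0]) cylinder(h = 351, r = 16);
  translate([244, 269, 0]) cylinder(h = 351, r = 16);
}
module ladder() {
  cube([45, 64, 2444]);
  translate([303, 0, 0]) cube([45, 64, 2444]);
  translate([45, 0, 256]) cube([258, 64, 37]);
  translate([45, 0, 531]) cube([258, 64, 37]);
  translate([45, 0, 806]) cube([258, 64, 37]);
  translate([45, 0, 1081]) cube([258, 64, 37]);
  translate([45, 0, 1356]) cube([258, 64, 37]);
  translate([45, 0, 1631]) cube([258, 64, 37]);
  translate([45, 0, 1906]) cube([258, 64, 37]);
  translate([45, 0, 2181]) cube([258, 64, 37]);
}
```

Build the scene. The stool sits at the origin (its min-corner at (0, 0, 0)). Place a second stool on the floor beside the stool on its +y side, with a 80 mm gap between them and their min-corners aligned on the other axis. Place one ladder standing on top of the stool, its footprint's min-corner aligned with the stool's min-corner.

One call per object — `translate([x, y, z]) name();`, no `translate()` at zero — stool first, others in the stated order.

stool();
translate([0, 429, 0]) stool_2();
translate([0, 0, 396]) ladder();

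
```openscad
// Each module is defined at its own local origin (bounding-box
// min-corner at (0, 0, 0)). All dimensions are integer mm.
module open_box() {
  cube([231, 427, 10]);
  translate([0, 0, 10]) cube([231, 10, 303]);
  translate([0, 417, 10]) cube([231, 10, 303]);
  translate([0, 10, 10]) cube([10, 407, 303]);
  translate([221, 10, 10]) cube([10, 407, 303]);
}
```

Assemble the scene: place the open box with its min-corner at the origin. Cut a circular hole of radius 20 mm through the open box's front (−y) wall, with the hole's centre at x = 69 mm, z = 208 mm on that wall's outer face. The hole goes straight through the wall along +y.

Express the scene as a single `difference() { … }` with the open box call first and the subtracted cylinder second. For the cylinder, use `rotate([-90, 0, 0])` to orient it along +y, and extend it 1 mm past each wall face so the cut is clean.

difference() {
  open_box();
  translate([69, -1, 208]) rotate([-90, 0, 0]) cylinder(h = 12, r = 20);
}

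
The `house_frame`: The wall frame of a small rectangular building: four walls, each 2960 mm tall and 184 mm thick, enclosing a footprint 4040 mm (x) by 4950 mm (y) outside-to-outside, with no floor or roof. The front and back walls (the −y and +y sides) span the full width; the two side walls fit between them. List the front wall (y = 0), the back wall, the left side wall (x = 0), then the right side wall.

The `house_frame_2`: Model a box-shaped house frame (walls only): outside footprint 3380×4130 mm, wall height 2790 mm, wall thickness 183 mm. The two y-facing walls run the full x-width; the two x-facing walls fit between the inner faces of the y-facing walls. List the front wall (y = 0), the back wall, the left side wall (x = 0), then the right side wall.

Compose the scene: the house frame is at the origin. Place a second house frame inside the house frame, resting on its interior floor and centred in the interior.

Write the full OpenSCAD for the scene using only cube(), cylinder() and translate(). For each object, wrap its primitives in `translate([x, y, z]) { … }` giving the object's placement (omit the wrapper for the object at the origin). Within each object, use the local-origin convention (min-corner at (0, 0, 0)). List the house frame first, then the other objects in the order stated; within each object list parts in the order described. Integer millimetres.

cube([4040, 184, 2960]);
translate([0, 4766, 0]) cube([4040, 184, 2960]);
translate([0, 184, 0]) cube([184, 4582, 2960]);
translate([3856, 184, 0]) cube([184, 4582, 2960]);
translate([330, 410, 0]) {
  cube([3380, 183, 2790]);
  translate([0, 3947, 0]) cube([3380, 183, 2790]);
  translate([0, 183, 0]) cube([183, 3764, 2790]);
  translate([3197, 183, 0]) cube([183, 3764, 2790]);
}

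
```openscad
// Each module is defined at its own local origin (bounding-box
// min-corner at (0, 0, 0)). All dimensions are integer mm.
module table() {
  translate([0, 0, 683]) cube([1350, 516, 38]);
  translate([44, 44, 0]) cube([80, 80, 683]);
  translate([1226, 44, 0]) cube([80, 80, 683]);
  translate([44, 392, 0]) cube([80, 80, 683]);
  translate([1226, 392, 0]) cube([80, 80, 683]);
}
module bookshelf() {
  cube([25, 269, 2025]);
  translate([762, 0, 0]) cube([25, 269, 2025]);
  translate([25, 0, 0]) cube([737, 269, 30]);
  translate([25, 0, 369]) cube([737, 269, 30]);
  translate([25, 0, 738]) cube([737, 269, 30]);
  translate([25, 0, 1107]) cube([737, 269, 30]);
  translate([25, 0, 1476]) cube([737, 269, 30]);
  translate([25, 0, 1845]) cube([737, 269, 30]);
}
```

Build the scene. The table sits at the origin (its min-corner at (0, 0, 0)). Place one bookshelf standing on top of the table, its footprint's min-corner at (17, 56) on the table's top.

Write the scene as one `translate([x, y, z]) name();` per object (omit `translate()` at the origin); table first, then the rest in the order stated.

table();
translate([17, 56, 721]) bookshelf();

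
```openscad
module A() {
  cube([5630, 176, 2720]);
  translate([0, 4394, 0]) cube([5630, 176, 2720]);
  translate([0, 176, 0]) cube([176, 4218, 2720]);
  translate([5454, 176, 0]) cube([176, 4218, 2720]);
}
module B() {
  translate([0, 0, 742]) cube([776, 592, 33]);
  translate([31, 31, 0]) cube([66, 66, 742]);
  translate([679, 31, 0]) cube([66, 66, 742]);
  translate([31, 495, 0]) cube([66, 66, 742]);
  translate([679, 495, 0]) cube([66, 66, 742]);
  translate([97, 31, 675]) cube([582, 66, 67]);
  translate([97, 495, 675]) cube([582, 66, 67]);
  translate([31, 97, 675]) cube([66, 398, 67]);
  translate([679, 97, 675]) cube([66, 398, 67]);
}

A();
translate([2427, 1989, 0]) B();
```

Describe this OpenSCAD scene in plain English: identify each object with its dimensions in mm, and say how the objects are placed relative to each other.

A is the wall frame of a small rectangular building: four walls, each 2720 mm tall and 176 mm thick, enclosing a footprint 5630 mm (x) by 4570 mm (y) outside-to-outside, with no floor or roof. The front and back walls (the −y and +y sides) span the full width; the two side walls fit between them.

B is a rectangular dining table. The top is 776×592×33 mm with its upper surface at z = 775 mm. It stands on four 66×66 mm square legs, each inset 31 mm from the nearest pair of top edges, running from the floor to the underside of the top. Four apron rails, 66 mm thick and 67 mm tall, run between adjacent legs with their top edges flush with the underside of the top and their outer faces flush with the legs' outer faces.

The table sits inside the house frame, centred.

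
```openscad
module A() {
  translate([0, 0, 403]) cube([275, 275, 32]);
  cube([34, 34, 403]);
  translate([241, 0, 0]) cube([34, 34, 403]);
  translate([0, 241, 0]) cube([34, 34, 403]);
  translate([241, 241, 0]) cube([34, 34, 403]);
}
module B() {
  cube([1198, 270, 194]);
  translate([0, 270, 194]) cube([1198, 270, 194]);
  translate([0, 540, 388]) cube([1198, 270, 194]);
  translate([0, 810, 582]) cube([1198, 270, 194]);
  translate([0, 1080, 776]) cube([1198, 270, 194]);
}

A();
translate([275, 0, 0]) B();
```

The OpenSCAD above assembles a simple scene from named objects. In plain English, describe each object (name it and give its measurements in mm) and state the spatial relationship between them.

A is a simple wooden stool: a rectangular seat 275 mm (x) by 275 mm (y), 32 mm thick, top face at z = 435 mm, on four square legs, each 34×34 mm in cross-section. The legs rest on z = 0, each flush with a corner of the seat.

B is a straight staircase of 5 solid steps. Each step is 1198 mm wide (x), 270 mm deep (y, the going) and 194 mm tall (the rise). The first step rests on the floor; each subsequent step sits one going further in +y and one rise higher in +z, directly behind and above the previous step with no overlap.

The staircase is against the stool's +x side, with their −y faces flush.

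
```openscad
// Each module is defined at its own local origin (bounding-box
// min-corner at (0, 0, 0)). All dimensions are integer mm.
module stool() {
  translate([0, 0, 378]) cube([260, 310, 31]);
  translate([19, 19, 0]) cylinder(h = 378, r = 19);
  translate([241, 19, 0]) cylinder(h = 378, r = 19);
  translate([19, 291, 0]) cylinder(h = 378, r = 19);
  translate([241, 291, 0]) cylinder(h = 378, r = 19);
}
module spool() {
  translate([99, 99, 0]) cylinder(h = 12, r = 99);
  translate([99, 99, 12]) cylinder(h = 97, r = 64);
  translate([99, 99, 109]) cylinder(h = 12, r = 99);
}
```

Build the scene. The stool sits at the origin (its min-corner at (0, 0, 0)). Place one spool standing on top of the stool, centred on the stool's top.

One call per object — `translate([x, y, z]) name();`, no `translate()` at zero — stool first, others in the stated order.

stool();
translate([31, 56, 409]) spool();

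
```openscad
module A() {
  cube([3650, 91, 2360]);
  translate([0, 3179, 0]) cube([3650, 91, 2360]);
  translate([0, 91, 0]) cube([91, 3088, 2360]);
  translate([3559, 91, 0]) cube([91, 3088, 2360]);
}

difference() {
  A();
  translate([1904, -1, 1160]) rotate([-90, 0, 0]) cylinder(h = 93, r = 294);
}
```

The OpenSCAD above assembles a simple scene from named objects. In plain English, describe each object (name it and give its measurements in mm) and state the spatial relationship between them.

A is a box-shaped house frame (walls only): outside footprint 3650×3270 mm, wall height 2360 mm, wall thickness 91 mm. The two y-facing walls run the full x-width; the two x-facing walls fit between the inner faces of the y-facing walls.

The house frame has a circular hole of radius 294 mm through its front wall, centred at (x = 1904, z = 1160).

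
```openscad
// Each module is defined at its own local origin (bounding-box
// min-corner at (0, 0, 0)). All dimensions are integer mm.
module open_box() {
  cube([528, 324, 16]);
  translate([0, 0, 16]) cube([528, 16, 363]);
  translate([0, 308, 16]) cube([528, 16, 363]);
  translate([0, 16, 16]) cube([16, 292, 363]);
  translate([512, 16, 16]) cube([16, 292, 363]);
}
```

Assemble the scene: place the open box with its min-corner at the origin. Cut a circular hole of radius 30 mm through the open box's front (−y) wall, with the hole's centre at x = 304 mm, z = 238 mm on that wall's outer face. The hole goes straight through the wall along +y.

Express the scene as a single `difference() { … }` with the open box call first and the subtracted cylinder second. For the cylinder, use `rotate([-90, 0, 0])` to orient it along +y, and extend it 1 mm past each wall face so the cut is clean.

difference() {
  open_box();
  translate([304, -1, 238]) rotate([-90, 0, 0]) cylinder(h = 18, r = 30);
}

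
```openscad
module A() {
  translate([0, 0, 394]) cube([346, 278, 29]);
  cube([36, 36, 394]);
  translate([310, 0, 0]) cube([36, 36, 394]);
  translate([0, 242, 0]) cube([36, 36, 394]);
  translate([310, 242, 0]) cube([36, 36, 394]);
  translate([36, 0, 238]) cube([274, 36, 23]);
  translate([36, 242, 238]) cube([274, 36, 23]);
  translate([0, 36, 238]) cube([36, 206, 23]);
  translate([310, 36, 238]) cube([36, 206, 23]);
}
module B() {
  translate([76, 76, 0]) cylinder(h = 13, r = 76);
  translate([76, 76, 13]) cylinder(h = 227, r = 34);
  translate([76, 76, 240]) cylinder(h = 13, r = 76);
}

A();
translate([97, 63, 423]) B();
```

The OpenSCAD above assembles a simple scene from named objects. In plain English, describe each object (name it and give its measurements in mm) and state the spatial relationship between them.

A is a four-legged stool. The seat is a 346×278×29 mm slab whose top surface is at z = 423 mm; four square legs, each 36×36 mm in cross-section, run from the floor (z = 0) to the underside of the seat, each flush with a corner of the seat. Four stretchers, 36 mm wide and 23 mm tall, connect adjacent legs with their undersides at z = 238 mm, each running between the inner faces of the legs it joins and aligned with the legs' outer faces on the other axis.

B is a spool: two coaxial disc flanges of radius 76 mm and thickness 13 mm, joined by a core cylinder of radius 34 mm and height 227 mm. The lower flange rests on z = 0 and the three cylinders share a vertical axis.

The spool is on top of the stool, centred.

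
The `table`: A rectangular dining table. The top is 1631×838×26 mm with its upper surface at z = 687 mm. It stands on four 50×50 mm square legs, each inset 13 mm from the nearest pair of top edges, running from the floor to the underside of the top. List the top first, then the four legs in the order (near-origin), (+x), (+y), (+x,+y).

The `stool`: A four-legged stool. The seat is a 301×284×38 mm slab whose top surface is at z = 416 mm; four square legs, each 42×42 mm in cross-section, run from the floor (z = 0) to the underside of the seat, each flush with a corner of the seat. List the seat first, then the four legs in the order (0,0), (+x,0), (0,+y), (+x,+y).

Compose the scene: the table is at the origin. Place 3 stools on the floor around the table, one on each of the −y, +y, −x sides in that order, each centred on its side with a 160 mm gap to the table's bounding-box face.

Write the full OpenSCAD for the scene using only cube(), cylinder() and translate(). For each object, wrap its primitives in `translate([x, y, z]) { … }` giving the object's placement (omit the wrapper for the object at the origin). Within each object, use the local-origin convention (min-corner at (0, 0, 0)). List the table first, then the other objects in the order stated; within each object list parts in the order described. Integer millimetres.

translate([0, 0, 661]) cube([1631, 838, 26]);
translate([13, 13, 0]) cube([50, 50, 661]);
translate([1568, 13, 0]) cube([50, 50, 661]);
translate([13, 775, 0]) cube([50, 50, 661]);
translate([1568, 775, 0]) cube([50, 50, 661]);
translate([665, -444, 0]) {
  translate([0, 0, 378]) cube([301, 284, 38]);
  cube([42, 42, 378]);
  translate([259, 0, 0]) cube([42, 42, 378]);
  translate([0, 242, 0]) cube([42, 42, 378]);
  translate([259, 242, 0]) cube([42, 42, 378]);
}
translate([665, 998, 0]) {
  translate([0, 0, 378]) cube([301, 284, 38]);
  cube([42, 42, 378]);
  translate([259, 0, 0]) cube([42, 42, 378]);
  translate([0, 242, 0]) cube([42, 42, 378]);
  translate([259, 242, 0]) cube([42, 42, 378]);
}
translate([-461, 277, 0]) {
  translate([0, 0, 378]) cube([301, 284, 38]);
  cube([42, 42, 378]);
  translate([259, 0, 0]) cube([42, 42, 378]);
  translate([0, 242, 0]) cube([42, 42, 378]);
  translate([259, 242, 0]) cube([42, 42, 378]);
}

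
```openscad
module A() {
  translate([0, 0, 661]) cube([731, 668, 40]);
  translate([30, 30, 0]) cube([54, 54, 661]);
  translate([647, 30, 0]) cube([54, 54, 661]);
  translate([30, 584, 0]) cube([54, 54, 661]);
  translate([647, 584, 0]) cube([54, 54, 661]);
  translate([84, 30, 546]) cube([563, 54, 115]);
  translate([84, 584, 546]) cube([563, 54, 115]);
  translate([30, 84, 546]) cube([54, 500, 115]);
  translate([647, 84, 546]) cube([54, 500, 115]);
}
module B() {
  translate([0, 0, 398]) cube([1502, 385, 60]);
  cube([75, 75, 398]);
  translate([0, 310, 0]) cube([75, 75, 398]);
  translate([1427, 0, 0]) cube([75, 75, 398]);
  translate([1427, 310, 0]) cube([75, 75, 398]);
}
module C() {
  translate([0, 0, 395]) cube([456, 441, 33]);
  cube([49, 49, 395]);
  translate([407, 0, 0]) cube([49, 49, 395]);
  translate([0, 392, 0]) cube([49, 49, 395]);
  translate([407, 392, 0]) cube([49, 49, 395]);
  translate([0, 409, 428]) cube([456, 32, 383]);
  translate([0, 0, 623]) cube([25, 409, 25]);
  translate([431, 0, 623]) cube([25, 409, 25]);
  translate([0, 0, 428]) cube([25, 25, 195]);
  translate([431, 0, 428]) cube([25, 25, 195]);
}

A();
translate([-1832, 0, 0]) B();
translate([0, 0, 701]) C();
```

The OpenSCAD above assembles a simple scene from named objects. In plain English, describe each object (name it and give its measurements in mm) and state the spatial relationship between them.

A is a table: top 731 mm (x) × 668 mm (y), 40 mm thick, upper face at z = 701 mm, on four 54×54 mm square legs, each inset 30 mm from the nearest pair of top edges, running from z = 0 to the bottom of the top. Four apron rails, 54 mm thick and 115 mm tall, run between adjacent legs with their top edges flush with the underside of the top and their outer faces flush with the legs' outer faces.

B is a bench: a 1502×385 mm seat slab, 60 mm thick, top at z = 458 mm, on four 75×75 mm square legs flush with the seat corners and standing on z = 0.

C is a chair. The seat is a 456×441×33 mm slab with its top at z = 428 mm, on four 49×49 mm corner legs (flush with the seat edges, standing on z = 0). A flat backrest 32 mm thick, 383 mm tall, spans the full seat width and rises from the seat top along its +y edge, rear face flush with the rear of the seat. Two armrests of 25×25 mm section run along each side from the seat's front edge to the front of the backrest, top faces 220 mm above the seat top and outer faces flush with the seat's x-edges; a 25×25 mm post under the front of each armrest stands on the seat at the front corner.

The bench is on the floor beside the table on its −x side. The chair is on top of the table.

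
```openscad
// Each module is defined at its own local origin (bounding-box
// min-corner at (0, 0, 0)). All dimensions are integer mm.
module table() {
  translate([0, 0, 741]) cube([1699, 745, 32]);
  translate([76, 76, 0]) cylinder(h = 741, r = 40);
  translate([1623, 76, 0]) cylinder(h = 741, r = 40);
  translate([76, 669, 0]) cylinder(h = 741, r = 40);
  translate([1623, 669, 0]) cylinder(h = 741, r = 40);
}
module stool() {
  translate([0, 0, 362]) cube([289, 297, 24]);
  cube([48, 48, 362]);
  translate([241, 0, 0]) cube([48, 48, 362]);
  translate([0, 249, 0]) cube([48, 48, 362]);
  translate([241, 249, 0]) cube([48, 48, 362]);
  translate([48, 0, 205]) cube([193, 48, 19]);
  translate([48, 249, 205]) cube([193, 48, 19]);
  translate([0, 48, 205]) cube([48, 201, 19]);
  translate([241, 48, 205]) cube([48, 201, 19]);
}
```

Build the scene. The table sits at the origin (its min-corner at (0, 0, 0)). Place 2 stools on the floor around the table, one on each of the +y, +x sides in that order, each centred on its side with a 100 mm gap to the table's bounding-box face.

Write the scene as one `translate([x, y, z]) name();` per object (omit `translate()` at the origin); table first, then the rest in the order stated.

table();
translate([705, 845, 0]) stool();
translate([1799, 224, 0]) stool();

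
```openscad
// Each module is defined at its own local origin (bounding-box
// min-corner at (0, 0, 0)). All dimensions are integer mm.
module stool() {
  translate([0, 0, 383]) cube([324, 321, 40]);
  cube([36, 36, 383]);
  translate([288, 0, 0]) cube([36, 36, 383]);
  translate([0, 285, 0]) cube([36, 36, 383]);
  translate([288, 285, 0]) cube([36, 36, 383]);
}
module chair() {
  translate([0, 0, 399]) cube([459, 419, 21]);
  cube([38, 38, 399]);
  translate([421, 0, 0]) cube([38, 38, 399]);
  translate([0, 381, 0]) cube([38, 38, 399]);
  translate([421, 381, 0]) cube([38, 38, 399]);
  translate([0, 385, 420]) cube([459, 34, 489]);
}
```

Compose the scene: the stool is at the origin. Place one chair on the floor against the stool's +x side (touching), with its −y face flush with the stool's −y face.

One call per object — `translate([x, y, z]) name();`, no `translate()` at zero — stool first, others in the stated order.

stool();
translate([324, 0, 0]) chair();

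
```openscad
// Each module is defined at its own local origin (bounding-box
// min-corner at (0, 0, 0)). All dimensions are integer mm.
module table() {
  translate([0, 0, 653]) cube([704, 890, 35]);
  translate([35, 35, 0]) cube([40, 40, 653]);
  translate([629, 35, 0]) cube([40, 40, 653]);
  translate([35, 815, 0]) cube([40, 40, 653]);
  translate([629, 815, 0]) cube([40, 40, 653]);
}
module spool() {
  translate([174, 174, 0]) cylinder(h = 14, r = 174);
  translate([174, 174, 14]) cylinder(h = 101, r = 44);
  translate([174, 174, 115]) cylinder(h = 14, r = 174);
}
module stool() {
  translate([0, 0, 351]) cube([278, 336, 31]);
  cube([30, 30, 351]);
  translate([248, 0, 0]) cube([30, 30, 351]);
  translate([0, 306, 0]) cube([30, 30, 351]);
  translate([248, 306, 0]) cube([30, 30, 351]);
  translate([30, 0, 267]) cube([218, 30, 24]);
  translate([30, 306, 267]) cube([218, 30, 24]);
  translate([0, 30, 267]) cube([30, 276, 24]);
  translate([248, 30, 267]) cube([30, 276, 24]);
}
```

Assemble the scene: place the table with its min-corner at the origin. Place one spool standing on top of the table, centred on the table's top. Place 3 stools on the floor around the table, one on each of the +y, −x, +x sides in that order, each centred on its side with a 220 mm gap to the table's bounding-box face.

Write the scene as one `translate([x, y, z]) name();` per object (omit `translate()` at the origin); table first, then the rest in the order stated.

table();
translate([178, 271, 688]) spool();
translate([213, 1110, 0]) stool();
translate([-498, 277, 0]) stool();
translate([924, 277, 0]) stool();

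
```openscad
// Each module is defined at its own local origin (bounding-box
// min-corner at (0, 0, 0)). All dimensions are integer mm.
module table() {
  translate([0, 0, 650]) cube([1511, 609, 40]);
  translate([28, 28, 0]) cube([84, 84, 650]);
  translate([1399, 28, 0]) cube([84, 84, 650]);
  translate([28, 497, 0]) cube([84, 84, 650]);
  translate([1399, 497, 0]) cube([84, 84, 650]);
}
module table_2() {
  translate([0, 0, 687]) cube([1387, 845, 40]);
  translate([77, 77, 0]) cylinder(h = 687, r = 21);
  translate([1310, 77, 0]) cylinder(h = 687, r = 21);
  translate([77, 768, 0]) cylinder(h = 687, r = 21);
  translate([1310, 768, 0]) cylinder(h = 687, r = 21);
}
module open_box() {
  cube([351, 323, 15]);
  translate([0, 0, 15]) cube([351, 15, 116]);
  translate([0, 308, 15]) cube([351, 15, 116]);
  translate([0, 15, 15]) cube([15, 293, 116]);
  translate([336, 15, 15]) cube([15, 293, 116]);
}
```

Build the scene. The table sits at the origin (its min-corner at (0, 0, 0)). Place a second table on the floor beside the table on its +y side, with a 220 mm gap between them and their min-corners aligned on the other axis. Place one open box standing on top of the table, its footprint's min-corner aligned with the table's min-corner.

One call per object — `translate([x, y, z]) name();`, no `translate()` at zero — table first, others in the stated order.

table();
translate([0, 829, 0]) table_2();
translate([0, 0, 690]) open_box();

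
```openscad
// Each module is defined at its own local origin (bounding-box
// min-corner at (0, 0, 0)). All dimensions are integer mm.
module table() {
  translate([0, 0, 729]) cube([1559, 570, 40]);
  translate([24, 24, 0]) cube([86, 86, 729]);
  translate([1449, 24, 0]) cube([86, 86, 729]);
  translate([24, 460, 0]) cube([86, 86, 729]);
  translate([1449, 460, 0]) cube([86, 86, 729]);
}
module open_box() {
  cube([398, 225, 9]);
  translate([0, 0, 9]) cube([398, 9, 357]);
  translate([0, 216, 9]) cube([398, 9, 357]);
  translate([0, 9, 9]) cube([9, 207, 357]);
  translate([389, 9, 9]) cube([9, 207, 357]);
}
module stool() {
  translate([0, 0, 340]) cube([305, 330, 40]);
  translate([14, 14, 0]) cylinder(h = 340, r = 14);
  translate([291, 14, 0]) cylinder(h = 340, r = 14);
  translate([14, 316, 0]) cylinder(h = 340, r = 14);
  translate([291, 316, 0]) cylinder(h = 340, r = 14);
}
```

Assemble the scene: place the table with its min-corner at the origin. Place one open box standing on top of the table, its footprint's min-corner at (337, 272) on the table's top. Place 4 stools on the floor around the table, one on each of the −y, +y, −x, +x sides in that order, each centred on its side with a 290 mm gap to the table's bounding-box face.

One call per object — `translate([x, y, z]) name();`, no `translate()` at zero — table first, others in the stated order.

table();
translate([337, 272, 769]) open_box();
translate([627, -620, 0]) stool();
translate([627, 860, 0]) stool();
translate([-595, 120, 0]) stool();
translate([1849, 120, 0]) stool();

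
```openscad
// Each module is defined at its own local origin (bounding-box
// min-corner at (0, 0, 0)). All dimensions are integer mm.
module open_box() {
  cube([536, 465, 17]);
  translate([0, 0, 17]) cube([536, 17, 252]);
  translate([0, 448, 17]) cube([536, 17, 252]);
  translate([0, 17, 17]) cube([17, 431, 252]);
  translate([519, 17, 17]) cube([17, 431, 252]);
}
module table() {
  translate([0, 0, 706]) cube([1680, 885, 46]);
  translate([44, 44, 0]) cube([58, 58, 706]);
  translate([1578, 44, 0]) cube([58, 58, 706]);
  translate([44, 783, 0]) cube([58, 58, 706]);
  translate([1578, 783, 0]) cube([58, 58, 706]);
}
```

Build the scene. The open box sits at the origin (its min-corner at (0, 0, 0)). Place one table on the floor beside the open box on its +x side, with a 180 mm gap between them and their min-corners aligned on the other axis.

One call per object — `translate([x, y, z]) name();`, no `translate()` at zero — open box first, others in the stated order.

open_box();
translate([716, 0, 0]) table();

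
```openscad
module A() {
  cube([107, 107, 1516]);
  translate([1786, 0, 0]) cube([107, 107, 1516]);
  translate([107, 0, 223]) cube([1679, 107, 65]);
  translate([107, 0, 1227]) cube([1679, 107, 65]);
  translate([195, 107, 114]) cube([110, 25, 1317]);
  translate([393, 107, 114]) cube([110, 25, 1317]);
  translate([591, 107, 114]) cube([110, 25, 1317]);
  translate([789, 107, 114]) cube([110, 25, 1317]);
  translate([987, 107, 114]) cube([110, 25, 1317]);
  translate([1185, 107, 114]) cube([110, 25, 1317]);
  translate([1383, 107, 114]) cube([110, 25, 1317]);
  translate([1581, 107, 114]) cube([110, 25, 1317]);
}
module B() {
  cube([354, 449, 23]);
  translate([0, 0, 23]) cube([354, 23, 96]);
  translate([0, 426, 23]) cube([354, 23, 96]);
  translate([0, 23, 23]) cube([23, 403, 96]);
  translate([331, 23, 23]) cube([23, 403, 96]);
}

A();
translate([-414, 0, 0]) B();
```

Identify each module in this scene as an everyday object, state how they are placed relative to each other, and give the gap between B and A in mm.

A is a fence section. B is an open box. The open box is on the floor beside the fence section on its −x side. The gap between the open box and the fence section is 60 mm.

The open box's nearest face is 60 mm from the fence section's −x face.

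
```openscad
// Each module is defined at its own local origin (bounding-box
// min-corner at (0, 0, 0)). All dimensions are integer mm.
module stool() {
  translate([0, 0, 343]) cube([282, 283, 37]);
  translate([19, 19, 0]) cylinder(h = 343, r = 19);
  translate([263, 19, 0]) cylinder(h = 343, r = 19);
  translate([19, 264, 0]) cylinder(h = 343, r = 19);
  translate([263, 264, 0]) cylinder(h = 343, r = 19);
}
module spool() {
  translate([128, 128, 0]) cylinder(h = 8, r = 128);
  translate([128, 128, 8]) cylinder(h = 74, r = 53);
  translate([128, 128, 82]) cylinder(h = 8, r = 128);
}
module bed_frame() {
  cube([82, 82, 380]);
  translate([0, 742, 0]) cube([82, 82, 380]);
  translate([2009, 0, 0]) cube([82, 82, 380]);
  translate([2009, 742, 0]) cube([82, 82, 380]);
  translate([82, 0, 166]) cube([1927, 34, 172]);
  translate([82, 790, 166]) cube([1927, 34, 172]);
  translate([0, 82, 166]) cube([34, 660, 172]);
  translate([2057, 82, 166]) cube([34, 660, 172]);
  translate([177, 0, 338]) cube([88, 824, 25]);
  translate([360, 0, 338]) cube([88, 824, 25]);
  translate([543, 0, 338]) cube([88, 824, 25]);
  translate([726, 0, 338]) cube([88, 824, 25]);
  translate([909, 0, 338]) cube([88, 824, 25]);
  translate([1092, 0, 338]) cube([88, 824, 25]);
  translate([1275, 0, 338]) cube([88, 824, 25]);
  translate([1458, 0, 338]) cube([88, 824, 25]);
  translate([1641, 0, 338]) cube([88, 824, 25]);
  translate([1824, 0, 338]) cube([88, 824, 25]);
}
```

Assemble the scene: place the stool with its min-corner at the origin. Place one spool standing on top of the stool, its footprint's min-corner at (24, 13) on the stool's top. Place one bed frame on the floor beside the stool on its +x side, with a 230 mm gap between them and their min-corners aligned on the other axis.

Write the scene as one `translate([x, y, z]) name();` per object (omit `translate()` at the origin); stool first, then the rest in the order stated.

stool();
translate([24, 13, 380]) spool();
translate([512, 0, 0]) bed_frame();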